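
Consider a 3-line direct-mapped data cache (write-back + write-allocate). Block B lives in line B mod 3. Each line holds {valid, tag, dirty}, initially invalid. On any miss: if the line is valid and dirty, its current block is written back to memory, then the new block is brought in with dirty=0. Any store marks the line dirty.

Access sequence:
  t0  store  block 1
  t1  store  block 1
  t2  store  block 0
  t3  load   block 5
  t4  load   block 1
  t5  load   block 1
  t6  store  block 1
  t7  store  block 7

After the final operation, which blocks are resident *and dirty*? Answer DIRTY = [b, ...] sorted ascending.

  0 | W B1 → L1 miss [D]
  1 | W B1 → L1 hit [D]
  2 | W B0 → L0 miss [D]
  3 | R B5 → L2 miss [-]
  4 | R B1 → L1 hit [D]
  5 | R B1 → L1 hit [D]
  6 | W B1 → L1 hit [D]
  7 | W B7 → L1 miss wb→B1 [D]

DIRTY = [0, 7]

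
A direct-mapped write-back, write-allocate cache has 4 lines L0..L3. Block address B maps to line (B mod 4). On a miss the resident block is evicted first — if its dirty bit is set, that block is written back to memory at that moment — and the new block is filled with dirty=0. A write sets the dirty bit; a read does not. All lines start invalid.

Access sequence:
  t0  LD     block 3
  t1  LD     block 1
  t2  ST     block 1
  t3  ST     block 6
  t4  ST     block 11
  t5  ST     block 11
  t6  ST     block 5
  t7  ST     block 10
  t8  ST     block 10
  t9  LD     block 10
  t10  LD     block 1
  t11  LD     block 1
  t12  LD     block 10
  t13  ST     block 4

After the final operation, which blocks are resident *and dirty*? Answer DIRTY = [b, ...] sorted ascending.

DIRTY = [4, 10, 11]

0: R B3 → L3 miss [-]
1: R B1 → L1 miss [-]
2: W B1 → L1 hit [D]
3: W B6 → L2 miss [D]
4: W B11 → L3 miss [D]
5: W B11 → L3 hit [D]
6: W B5 → L1 miss wb→B1 [D]
7: W B10 → L2 miss wb→B6 [D]
8: W B10 → L2 hit [D]
9: R B10 → L2 hit [D]
10: R B1 → L1 miss wb→B5 [-]
11: R B1 → L1 hit [-]
12: R B10 → L2 hit [D]
13: W B4 → L0 miss [D]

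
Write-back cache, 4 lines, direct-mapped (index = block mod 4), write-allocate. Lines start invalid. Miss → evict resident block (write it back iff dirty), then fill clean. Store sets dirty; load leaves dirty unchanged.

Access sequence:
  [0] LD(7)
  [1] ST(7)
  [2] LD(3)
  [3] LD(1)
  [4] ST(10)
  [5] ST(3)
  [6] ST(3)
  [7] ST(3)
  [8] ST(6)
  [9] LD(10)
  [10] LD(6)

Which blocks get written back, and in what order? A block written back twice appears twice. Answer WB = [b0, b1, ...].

  0 | R B7 → L3 miss [-]
  1 | W B7 → L3 hit [D]
  2 | R B3 → L3 miss wb→B7 [-]
  3 | R B1 → L1 miss [-]
  4 | W B10 → L2 miss [D]
  5 | W B3 → L3 hit [D]
  6 | W B3 → L3 hit [D]
  7 | W B3 → L3 hit [D]
  8 | W B6 → L2 miss wb→B10 [D]
  9 | R B10 → L2 miss wb→B6 [-]
  10 | R B6 → L2 miss [-]

WB = [7, 10, 6]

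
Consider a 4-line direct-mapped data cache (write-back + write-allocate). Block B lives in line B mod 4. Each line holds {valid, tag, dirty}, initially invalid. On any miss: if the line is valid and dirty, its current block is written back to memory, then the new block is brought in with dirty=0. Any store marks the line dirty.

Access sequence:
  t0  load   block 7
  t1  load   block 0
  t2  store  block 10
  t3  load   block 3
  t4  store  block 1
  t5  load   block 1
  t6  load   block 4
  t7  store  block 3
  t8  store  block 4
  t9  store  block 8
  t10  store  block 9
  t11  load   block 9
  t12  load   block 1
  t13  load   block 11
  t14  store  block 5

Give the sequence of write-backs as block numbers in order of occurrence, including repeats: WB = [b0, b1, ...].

WB = [4, 1, 9, 3]

0: R B7 → L3 miss [-]
1: R B0 → L0 miss [-]
2: W B10 → L2 miss [D]
3: R B3 → L3 miss [-]
4: W B1 → L1 miss [D]
5: R B1 → L1 hit [D]
6: R B4 → L0 miss [-]
7: W B3 → L3 hit [D]
8: W B4 → L0 hit [D]
9: W B8 → L0 miss wb→B4 [D]
10: W B9 → L1 miss wb→B1 [D]
11: R B9 → L1 hit [D]
12: R B1 → L1 miss wb→B9 [-]
13: R B11 → L3 miss wb→B3 [-]
14: W B5 → L1 miss [D]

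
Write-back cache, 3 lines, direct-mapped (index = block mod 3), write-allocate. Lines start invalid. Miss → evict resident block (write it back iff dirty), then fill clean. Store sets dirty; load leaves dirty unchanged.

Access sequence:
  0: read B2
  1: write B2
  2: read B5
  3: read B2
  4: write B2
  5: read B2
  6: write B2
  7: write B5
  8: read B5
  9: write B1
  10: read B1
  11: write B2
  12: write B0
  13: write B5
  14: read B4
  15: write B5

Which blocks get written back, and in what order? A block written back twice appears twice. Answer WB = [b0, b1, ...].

WB = [2, 2, 5, 2, 1]

  0 | R B2 → L2 miss [-]
  1 | W B2 → L2 hit [D]
  2 | R B5 → L2 miss wb→B2 [-]
  3 | R B2 → L2 miss [-]
  4 | W B2 → L2 hit [D]
  5 | R B2 → L2 hit [D]
  6 | W B2 → L2 hit [D]
  7 | W B5 → L2 miss wb→B2 [D]
  8 | R B5 → L2 hit [D]
  9 | W B1 → L1 miss [D]
  10 | R B1 → L1 hit [D]
  11 | W B2 → L2 miss wb→B5 [D]
  12 | W B0 → L0 miss [D]
  13 | W B5 → L2 miss wb→B2 [D]
  14 | R B4 → L1 miss wb→B1 [-]
  15 | W B5 → L2 hit [D]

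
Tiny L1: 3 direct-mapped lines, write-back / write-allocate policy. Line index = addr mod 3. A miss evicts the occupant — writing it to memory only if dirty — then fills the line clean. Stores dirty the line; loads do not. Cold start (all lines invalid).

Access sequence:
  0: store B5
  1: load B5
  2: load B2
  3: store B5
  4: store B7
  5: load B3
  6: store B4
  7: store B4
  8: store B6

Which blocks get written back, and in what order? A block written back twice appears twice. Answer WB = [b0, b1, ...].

WB = [5, 7]

  0 | W B5 → L2 miss [D]
  1 | R B5 → L2 hit [D]
  2 | R B2 → L2 miss wb→B5 [-]
  3 | W B5 → L2 miss [D]
  4 | W B7 → L1 miss [D]
  5 | R B3 → L0 miss [-]
  6 | W B4 → L1 miss wb→B7 [D]
  7 | W B4 → L1 hit [D]
  8 | W B6 → L0 miss [D]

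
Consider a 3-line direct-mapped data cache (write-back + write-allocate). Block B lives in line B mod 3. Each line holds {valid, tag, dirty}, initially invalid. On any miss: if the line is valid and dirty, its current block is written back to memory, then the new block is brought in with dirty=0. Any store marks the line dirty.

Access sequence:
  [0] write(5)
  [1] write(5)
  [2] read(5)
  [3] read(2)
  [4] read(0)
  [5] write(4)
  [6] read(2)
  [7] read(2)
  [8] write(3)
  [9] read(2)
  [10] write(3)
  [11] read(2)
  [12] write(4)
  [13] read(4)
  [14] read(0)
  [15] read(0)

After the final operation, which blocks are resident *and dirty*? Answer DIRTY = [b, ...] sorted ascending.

  0 | W B5 → L2 miss [D]
  1 | W B5 → L2 hit [D]
  2 | R B5 → L2 hit [D]
  3 | R B2 → L2 miss wb→B5 [-]
  4 | R B0 → L0 miss [-]
  5 | W B4 → L1 miss [D]
  6 | R B2 → L2 hit [-]
  7 | R B2 → L2 hit [-]
  8 | W B3 → L0 miss [D]
  9 | R B2 → L2 hit [-]
  10 | W B3 → L0 hit [D]
  11 | R B2 → L2 hit [-]
  12 | W B4 → L1 hit [D]
  13 | R B4 → L1 hit [D]
  14 | R B0 → L0 miss wb→B3 [-]
  15 | R B0 → L0 hit [-]

DIRTY = [4]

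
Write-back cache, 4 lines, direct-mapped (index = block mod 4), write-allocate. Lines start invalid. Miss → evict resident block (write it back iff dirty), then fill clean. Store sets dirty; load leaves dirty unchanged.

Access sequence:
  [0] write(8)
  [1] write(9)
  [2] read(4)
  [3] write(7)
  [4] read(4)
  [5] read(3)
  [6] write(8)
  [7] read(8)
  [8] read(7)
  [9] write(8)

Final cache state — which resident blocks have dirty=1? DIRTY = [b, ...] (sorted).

DIRTY = [8, 9]

0: W B8 -> L0 miss  d=D]
1: W B9 -> L1 miss  d=D]
2: R B4 -> L0 miss wb->B8  d=-]
3: W B7 -> L3 miss  d=D]
4: R B4 -> L0 hit  d=-]
5: R B3 -> L3 miss wb->B7  d=-]
6: W B8 -> L0 miss  d=D]
7: R B8 -> L0 hit  d=D]
8: R B7 -> L3 miss  d=-]
9: W B8 -> L0 hit  d=D]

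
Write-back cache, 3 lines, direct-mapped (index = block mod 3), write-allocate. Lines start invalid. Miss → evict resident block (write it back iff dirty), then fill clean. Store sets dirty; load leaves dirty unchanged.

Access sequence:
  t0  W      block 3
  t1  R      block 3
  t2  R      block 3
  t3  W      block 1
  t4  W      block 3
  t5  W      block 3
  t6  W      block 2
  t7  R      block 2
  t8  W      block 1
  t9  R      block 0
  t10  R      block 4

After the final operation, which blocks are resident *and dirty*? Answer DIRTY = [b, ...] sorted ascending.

  0 | W B3 → L0 miss [D]
  1 | R B3 → L0 hit [D]
  2 | R B3 → L0 hit [D]
  3 | W B1 → L1 miss [D]
  4 | W B3 → L0 hit [D]
  5 | W B3 → L0 hit [D]
  6 | W B2 → L2 miss [D]
  7 | R B2 → L2 hit [D]
  8 | W B1 → L1 hit [D]
  9 | R B0 → L0 miss wb→B3 [-]
  10 | R B4 → L1 miss wb→B1 [-]

DIRTY = [2]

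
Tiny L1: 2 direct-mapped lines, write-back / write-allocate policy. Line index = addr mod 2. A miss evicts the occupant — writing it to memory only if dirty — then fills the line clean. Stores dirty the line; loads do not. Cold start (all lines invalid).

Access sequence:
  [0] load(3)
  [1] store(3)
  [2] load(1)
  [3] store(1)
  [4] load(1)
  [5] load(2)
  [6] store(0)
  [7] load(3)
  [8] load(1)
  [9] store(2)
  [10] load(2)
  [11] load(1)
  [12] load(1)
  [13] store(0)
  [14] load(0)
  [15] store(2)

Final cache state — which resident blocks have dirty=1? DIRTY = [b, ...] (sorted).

0: R B3 -> L1 miss  d=-]
1: W B3 -> L1 hit  d=D]
2: R B1 -> L1 miss wb->B3  d=-]
3: W B1 -> L1 hit  d=D]
4: R B1 -> L1 hit  d=D]
5: R B2 -> L0 miss  d=-]
6: W B0 -> L0 miss  d=D]
7: R B3 -> L1 miss wb->B1  d=-]
8: R B1 -> L1 miss  d=-]
9: W B2 -> L0 miss wb->B0  d=D]
10: R B2 -> L0 hit  d=D]
11: R B1 -> L1 hit  d=-]
12: R B1 -> L1 hit  d=-]
13: W B0 -> L0 miss wb->B2  d=D]
14: R B0 -> L0 hit  d=D]
15: W B2 -> L0 miss wb->B0  d=D]

DIRTY = [2]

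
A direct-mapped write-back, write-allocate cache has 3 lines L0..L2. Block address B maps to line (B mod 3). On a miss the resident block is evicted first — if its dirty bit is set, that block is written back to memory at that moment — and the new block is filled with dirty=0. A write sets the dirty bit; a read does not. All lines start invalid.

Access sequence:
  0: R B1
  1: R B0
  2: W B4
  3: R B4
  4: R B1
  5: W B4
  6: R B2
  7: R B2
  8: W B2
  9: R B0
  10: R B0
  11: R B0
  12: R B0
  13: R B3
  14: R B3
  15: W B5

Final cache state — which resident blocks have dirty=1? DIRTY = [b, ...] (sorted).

DIRTY = [4, 5]

  0 | R B1 → L1 miss [-]
  1 | R B0 → L0 miss [-]
  2 | W B4 → L1 miss [D]
  3 | R B4 → L1 hit [D]
  4 | R B1 → L1 miss wb→B4 [-]
  5 | W B4 → L1 miss [D]
  6 | R B2 → L2 miss [-]
  7 | R B2 → L2 hit [-]
  8 | W B2 → L2 hit [D]
  9 | R B0 → L0 hit [-]
  10 | R B0 → L0 hit [-]
  11 | R B0 → L0 hit [-]
  12 | R B0 → L0 hit [-]
  13 | R B3 → L0 miss [-]
  14 | R B3 → L0 hit [-]
  15 | W B5 → L2 miss wb→B2 [D]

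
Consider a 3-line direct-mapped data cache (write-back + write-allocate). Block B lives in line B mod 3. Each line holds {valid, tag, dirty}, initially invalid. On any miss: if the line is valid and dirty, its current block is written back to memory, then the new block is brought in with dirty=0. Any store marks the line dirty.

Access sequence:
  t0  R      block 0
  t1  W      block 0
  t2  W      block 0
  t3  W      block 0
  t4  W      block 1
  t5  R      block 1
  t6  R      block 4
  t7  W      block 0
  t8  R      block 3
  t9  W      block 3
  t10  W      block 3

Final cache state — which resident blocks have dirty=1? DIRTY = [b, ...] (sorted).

0: R B0 → L0 miss [-]
1: W B0 → L0 hit [D]
2: W B0 → L0 hit [D]
3: W B0 → L0 hit [D]
4: W B1 → L1 miss [D]
5: R B1 → L1 hit [D]
6: R B4 → L1 miss wb→B1 [-]
7: W B0 → L0 hit [D]
8: R B3 → L0 miss wb→B0 [-]
9: W B3 → L0 hit [D]
10: W B3 → L0 hit [D]

DIRTY = [3]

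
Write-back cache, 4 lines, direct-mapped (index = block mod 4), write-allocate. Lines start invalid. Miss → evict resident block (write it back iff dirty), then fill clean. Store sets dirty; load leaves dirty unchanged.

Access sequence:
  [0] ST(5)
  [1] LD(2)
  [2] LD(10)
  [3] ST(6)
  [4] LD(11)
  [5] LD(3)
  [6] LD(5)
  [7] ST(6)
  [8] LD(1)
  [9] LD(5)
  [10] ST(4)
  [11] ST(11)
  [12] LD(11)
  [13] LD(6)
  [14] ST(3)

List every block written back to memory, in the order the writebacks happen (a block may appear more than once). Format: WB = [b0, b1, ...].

0: W B5 -> L1 miss  d=D]
1: R B2 -> L2 miss  d=-]
2: R B10 -> L2 miss  d=-]
3: W B6 -> L2 miss  d=D]
4: R B11 -> L3 miss  d=-]
5: R B3 -> L3 miss  d=-]
6: R B5 -> L1 hit  d=D]
7: W B6 -> L2 hit  d=D]
8: R B1 -> L1 miss wb->B5  d=-]
9: R B5 -> L1 miss  d=-]
10: W B4 -> L0 miss  d=D]
11: W B11 -> L3 miss  d=D]
12: R B11 -> L3 hit  d=D]
13: R B6 -> L2 hit  d=D]
14: W B3 -> L3 miss wb->B11  d=D]

WB = [5, 11]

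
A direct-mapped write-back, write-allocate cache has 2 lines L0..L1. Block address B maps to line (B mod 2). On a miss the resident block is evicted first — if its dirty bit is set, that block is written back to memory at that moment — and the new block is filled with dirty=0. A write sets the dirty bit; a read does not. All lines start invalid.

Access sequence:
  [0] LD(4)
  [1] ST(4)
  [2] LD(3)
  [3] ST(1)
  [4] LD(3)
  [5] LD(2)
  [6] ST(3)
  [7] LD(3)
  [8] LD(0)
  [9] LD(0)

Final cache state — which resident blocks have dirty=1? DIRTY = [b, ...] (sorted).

DIRTY = [3]

0: R B4 -> L0 miss  d=-]
1: W B4 -> L0 hit  d=D]
2: R B3 -> L1 miss  d=-]
3: W B1 -> L1 miss  d=D]
4: R B3 -> L1 miss wb->B1  d=-]
5: R B2 -> L0 miss wb->B4  d=-]
6: W B3 -> L1 hit  d=D]
7: R B3 -> L1 hit  d=D]
8: R B0 -> L0 miss  d=-]
9: R B0 -> L0 hit  d=-]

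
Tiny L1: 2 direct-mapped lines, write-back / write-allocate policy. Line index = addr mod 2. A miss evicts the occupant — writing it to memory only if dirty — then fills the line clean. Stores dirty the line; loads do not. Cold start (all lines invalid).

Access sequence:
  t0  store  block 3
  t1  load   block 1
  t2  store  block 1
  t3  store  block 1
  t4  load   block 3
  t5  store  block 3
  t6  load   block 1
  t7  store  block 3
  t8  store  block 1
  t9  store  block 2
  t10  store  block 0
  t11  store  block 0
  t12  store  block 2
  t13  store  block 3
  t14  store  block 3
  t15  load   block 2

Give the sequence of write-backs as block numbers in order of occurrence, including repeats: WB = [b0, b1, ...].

WB = [3, 1, 3, 3, 2, 0, 1]

0: W B3 -> L1 miss  d=D]
1: R B1 -> L1 miss wb->B3  d=-]
2: W B1 -> L1 hit  d=D]
3: W B1 -> L1 hit  d=D]
4: R B3 -> L1 miss wb->B1  d=-]
5: W B3 -> L1 hit  d=D]
6: R B1 -> L1 miss wb->B3  d=-]
7: W B3 -> L1 miss  d=D]
8: W B1 -> L1 miss wb->B3  d=D]
9: W B2 -> L0 miss  d=D]
10: W B0 -> L0 miss wb->B2  d=D]
11: W B0 -> L0 hit  d=D]
12: W B2 -> L0 miss wb->B0  d=D]
13: W B3 -> L1 miss wb->B1  d=D]
14: W B3 -> L1 hit  d=D]
15: R B2 -> L0 hit  d=D]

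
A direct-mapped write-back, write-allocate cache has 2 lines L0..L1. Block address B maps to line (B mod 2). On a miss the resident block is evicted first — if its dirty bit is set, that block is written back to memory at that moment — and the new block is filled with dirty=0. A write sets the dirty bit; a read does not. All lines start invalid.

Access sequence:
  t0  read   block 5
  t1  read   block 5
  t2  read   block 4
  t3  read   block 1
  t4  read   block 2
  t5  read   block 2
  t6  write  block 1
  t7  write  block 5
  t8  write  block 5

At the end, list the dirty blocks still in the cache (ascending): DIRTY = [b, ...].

DIRTY = [5]

0: R B5 → L1 miss [-]
1: R B5 → L1 hit [-]
2: R B4 → L0 miss [-]
3: R B1 → L1 miss [-]
4: R B2 → L0 miss [-]
5: R B2 → L0 hit [-]
6: W B1 → L1 hit [D]
7: W B5 → L1 miss wb→B1 [D]
8: W B5 → L1 hit [D]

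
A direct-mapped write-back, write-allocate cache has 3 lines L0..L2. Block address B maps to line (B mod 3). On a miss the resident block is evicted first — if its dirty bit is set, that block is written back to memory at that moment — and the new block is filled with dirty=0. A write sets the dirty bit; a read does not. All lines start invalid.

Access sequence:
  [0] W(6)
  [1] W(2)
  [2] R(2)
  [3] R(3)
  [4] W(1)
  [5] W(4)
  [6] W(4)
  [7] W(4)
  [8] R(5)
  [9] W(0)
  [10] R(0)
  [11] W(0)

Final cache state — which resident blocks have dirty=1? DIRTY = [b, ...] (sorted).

0: W B6 → L0 miss [D]
1: W B2 → L2 miss [D]
2: R B2 → L2 hit [D]
3: R B3 → L0 miss wb→B6 [-]
4: W B1 → L1 miss [D]
5: W B4 → L1 miss wb→B1 [D]
6: W B4 → L1 hit [D]
7: W B4 → L1 hit [D]
8: R B5 → L2 miss wb→B2 [-]
9: W B0 → L0 miss [D]
10: R B0 → L0 hit [D]
11: W B0 → L0 hit [D]

DIRTY = [0, 4]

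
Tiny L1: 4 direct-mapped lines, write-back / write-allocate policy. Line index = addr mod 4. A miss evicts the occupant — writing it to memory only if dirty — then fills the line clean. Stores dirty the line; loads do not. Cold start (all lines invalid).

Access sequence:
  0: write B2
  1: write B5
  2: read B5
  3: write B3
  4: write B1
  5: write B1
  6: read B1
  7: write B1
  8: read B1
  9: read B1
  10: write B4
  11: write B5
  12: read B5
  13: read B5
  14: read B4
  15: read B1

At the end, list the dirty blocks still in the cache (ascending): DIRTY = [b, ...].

0: W B2 -> L2 miss  d=D]
1: W B5 -> L1 miss  d=D]
2: R B5 -> L1 hit  d=D]
3: W B3 -> L3 miss  d=D]
4: W B1 -> L1 miss wb->B5  d=D]
5: W B1 -> L1 hit  d=D]
6: R B1 -> L1 hit  d=D]
7: W B1 -> L1 hit  d=D]
8: R B1 -> L1 hit  d=D]
9: R B1 -> L1 hit  d=D]
10: W B4 -> L0 miss  d=D]
11: W B5 -> L1 miss wb->B1  d=D]
12: R B5 -> L1 hit  d=D]
13: R B5 -> L1 hit  d=D]
14: R B4 -> L0 hit  d=D]
15: R B1 -> L1 miss wb->B5  d=-]

DIRTY = [2, 3, 4]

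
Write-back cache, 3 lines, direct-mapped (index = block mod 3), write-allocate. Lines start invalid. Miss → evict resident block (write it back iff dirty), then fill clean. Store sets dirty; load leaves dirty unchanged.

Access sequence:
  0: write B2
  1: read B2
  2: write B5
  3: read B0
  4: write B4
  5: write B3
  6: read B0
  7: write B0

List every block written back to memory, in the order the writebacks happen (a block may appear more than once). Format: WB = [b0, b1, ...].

WB = [2, 3]

0: W B2 -> L2 miss  d=D]
1: R B2 -> L2 hit  d=D]
2: W B5 -> L2 miss wb->B2  d=D]
3: R B0 -> L0 miss  d=-]
4: W B4 -> L1 miss  d=D]
5: W B3 -> L0 miss  d=D]
6: R B0 -> L0 miss wb->B3  d=-]
7: W B0 -> L0 hit  d=D]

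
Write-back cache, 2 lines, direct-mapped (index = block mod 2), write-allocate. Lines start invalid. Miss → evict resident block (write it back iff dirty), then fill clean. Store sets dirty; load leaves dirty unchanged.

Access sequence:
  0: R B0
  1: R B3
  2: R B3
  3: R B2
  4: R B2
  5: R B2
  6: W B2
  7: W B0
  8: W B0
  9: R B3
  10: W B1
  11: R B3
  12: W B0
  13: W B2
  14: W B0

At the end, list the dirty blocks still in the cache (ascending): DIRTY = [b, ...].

DIRTY = [0]

0: R B0 → L0 miss [-]
1: R B3 → L1 miss [-]
2: R B3 → L1 hit [-]
3: R B2 → L0 miss [-]
4: R B2 → L0 hit [-]
5: R B2 → L0 hit [-]
6: W B2 → L0 hit [D]
7: W B0 → L0 miss wb→B2 [D]
8: W B0 → L0 hit [D]
9: R B3 → L1 hit [-]
10: W B1 → L1 miss [D]
11: R B3 → L1 miss wb→B1 [-]
12: W B0 → L0 hit [D]
13: W B2 → L0 miss wb→B0 [D]
14: W B0 → L0 miss wb→B2 [D]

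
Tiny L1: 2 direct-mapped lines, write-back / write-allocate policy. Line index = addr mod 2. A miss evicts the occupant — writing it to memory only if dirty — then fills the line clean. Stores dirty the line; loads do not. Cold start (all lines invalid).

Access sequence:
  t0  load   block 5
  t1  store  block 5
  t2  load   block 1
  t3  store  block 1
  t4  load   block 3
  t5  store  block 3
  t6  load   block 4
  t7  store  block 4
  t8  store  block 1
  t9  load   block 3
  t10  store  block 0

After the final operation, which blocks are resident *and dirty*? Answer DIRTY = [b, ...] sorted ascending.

0: R B5 → L1 miss [-]
1: W B5 → L1 hit [D]
2: R B1 → L1 miss wb→B5 [-]
3: W B1 → L1 hit [D]
4: R B3 → L1 miss wb→B1 [-]
5: W B3 → L1 hit [D]
6: R B4 → L0 miss [-]
7: W B4 → L0 hit [D]
8: W B1 → L1 miss wb→B3 [D]
9: R B3 → L1 miss wb→B1 [-]
10: W B0 → L0 miss wb→B4 [D]

DIRTY = [0]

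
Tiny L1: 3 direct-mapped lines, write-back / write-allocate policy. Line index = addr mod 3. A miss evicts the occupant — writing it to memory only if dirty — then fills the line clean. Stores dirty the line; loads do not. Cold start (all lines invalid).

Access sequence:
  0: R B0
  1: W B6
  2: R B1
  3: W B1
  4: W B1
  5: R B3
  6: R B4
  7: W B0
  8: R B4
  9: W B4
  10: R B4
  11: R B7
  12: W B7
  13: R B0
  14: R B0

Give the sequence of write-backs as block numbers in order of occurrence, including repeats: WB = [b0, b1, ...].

  0 | R B0 → L0 miss [-]
  1 | W B6 → L0 miss [D]
  2 | R B1 → L1 miss [-]
  3 | W B1 → L1 hit [D]
  4 | W B1 → L1 hit [D]
  5 | R B3 → L0 miss wb→B6 [-]
  6 | R B4 → L1 miss wb→B1 [-]
  7 | W B0 → L0 miss [D]
  8 | R B4 → L1 hit [-]
  9 | W B4 → L1 hit [D]
  10 | R B4 → L1 hit [D]
  11 | R B7 → L1 miss wb→B4 [-]
  12 | W B7 → L1 hit [D]
  13 | R B0 → L0 hit [D]
  14 | R B0 → L0 hit [D]

WB = [6, 1, 4]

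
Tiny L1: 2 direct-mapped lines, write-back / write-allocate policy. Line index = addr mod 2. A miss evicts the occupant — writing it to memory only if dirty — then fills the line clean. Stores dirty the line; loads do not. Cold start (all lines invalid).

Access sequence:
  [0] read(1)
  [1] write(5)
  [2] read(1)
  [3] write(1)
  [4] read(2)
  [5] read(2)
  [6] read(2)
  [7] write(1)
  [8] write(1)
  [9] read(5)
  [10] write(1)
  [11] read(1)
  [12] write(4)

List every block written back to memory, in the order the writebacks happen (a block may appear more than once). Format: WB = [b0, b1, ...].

WB = [5, 1]

  0 | R B1 → L1 miss [-]
  1 | W B5 → L1 miss [D]
  2 | R B1 → L1 miss wb→B5 [-]
  3 | W B1 → L1 hit [D]
  4 | R B2 → L0 miss [-]
  5 | R B2 → L0 hit [-]
  6 | R B2 → L0 hit [-]
  7 | W B1 → L1 hit [D]
  8 | W B1 → L1 hit [D]
  9 | R B5 → L1 miss wb→B1 [-]
  10 | W B1 → L1 miss [D]
  11 | R B1 → L1 hit [D]
  12 | W B4 → L0 miss [D]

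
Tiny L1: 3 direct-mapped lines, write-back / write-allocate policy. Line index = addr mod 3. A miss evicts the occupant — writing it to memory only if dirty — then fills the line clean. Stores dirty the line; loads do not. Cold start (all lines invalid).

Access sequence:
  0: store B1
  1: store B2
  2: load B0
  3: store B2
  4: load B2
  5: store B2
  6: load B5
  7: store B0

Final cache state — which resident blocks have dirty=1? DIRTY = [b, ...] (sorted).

0: W B1 → L1 miss [D]
1: W B2 → L2 miss [D]
2: R B0 → L0 miss [-]
3: W B2 → L2 hit [D]
4: R B2 → L2 hit [D]
5: W B2 → L2 hit [D]
6: R B5 → L2 miss wb→B2 [-]
7: W B0 → L0 hit [D]

DIRTY = [0, 1]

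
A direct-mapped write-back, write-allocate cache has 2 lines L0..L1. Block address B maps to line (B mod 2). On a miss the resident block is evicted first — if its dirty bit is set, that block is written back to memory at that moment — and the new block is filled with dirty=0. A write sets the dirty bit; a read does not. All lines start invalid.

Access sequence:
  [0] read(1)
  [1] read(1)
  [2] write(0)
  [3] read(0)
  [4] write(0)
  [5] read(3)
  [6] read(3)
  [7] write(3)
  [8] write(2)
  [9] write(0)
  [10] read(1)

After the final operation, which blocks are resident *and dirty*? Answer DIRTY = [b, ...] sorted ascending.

0: R B1 → L1 miss [-]
1: R B1 → L1 hit [-]
2: W B0 → L0 miss [D]
3: R B0 → L0 hit [D]
4: W B0 → L0 hit [D]
5: R B3 → L1 miss [-]
6: R B3 → L1 hit [-]
7: W B3 → L1 hit [D]
8: W B2 → L0 miss wb→B0 [D]
9: W B0 → L0 miss wb→B2 [D]
10: R B1 → L1 miss wb→B3 [-]

DIRTY = [0]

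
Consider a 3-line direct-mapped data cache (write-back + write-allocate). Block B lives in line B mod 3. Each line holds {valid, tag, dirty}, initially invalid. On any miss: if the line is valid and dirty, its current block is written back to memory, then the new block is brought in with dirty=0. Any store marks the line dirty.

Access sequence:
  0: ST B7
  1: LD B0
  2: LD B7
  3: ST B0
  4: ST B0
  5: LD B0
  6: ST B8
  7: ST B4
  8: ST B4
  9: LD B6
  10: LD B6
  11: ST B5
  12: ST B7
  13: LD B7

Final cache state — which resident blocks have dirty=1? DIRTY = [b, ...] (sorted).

DIRTY = [5, 7]

0: W B7 → L1 miss [D]
1: R B0 → L0 miss [-]
2: R B7 → L1 hit [D]
3: W B0 → L0 hit [D]
4: W B0 → L0 hit [D]
5: R B0 → L0 hit [D]
6: W B8 → L2 miss [D]
7: W B4 → L1 miss wb→B7 [D]
8: W B4 → L1 hit [D]
9: R B6 → L0 miss wb→B0 [-]
10: R B6 → L0 hit [-]
11: W B5 → L2 miss wb→B8 [D]
12: W B7 → L1 miss wb→B4 [D]
13: R B7 → L1 hit [D]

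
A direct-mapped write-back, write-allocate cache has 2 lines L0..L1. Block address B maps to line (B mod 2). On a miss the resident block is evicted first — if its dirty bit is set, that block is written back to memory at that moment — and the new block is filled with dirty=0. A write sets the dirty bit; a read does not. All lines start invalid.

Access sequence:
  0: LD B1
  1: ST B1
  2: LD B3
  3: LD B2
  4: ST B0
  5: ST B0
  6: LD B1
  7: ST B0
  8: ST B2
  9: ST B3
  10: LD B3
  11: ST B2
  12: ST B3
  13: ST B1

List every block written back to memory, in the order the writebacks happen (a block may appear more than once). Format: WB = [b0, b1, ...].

0: R B1 -> L1 miss  d=-]
1: W B1 -> L1 hit  d=D]
2: R B3 -> L1 miss wb->B1  d=-]
3: R B2 -> L0 miss  d=-]
4: W B0 -> L0 miss  d=D]
5: W B0 -> L0 hit  d=D]
6: R B1 -> L1 miss  d=-]
7: W B0 -> L0 hit  d=D]
8: W B2 -> L0 miss wb->B0  d=D]
9: W B3 -> L1 miss  d=D]
10: R B3 -> L1 hit  d=D]
11: W B2 -> L0 hit  d=D]
12: W B3 -> L1 hit  d=D]
13: W B1 -> L1 miss wb->B3  d=D]

WB = [1, 0, 3]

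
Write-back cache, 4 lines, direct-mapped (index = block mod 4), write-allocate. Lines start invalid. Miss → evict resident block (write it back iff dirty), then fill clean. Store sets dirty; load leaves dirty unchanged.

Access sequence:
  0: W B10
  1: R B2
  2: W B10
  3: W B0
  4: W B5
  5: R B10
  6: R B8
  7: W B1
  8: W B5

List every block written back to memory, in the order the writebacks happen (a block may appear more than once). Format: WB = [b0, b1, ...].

0: W B10 -> L2 miss  d=D]
1: R B2 -> L2 miss wb->B10  d=-]
2: W B10 -> L2 miss  d=D]
3: W B0 -> L0 miss  d=D]
4: W B5 -> L1 miss  d=D]
5: R B10 -> L2 hit  d=D]
6: R B8 -> L0 miss wb->B0  d=-]
7: W B1 -> L1 miss wb->B5  d=D]
8: W B5 -> L1 miss wb->B1  d=D]

WB = [10, 0, 5, 1]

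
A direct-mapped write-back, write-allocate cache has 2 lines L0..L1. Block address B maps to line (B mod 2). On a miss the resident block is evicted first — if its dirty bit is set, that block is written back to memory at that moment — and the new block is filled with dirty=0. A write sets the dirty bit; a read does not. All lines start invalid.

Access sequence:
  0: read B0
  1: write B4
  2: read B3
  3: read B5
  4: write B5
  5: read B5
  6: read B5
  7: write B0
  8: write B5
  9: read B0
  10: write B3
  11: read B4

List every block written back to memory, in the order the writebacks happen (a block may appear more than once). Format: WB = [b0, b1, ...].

  0 | R B0 → L0 miss [-]
  1 | W B4 → L0 miss [D]
  2 | R B3 → L1 miss [-]
  3 | R B5 → L1 miss [-]
  4 | W B5 → L1 hit [D]
  5 | R B5 → L1 hit [D]
  6 | R B5 → L1 hit [D]
  7 | W B0 → L0 miss wb→B4 [D]
  8 | W B5 → L1 hit [D]
  9 | R B0 → L0 hit [D]
  10 | W B3 → L1 miss wb→B5 [D]
  11 | R B4 → L0 miss wb→B0 [-]

WB = [4, 5, 0]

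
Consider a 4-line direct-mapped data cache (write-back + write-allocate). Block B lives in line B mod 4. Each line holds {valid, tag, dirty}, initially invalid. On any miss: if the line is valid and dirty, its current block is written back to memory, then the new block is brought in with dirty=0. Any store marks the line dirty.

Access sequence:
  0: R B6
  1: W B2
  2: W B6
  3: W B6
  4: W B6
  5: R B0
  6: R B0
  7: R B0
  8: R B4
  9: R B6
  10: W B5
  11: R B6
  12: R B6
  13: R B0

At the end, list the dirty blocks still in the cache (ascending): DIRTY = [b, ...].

0: R B6 -> L2 miss  d=-]
1: W B2 -> L2 miss  d=D]
2: W B6 -> L2 miss wb->B2  d=D]
3: W B6 -> L2 hit  d=D]
4: W B6 -> L2 hit  d=D]
5: R B0 -> L0 miss  d=-]
6: R B0 -> L0 hit  d=-]
7: R B0 -> L0 hit  d=-]
8: R B4 -> L0 miss  d=-]
9: R B6 -> L2 hit  d=D]
10: W B5 -> L1 miss  d=D]
11: R B6 -> L2 hit  d=D]
12: R B6 -> L2 hit  d=D]
13: R B0 -> L0 miss  d=-]

DIRTY = [5, 6]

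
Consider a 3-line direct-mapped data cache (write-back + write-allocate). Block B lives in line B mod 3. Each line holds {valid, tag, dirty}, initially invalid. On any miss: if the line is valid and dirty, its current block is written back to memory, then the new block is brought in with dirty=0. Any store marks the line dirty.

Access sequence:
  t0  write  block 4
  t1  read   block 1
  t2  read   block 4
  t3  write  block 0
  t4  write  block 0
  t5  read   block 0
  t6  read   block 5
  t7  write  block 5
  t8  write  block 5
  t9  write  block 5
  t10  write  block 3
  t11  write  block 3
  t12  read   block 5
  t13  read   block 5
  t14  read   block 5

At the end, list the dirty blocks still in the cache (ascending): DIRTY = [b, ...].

DIRTY = [3, 5]

0: W B4 -> L1 miss  d=D]
1: R B1 -> L1 miss wb->B4  d=-]
2: R B4 -> L1 miss  d=-]
3: W B0 -> L0 miss  d=D]
4: W B0 -> L0 hit  d=D]
5: R B0 -> L0 hit  d=D]
6: R B5 -> L2 miss  d=-]
7: W B5 -> L2 hit  d=D]
8: W B5 -> L2 hit  d=D]
9: W B5 -> L2 hit  d=D]
10: W B3 -> L0 miss wb->B0  d=D]
11: W B3 -> L0 hit  d=D]
12: R B5 -> L2 hit  d=D]
13: R B5 -> L2 hit  d=D]
14: R B5 -> L2 hit  d=D]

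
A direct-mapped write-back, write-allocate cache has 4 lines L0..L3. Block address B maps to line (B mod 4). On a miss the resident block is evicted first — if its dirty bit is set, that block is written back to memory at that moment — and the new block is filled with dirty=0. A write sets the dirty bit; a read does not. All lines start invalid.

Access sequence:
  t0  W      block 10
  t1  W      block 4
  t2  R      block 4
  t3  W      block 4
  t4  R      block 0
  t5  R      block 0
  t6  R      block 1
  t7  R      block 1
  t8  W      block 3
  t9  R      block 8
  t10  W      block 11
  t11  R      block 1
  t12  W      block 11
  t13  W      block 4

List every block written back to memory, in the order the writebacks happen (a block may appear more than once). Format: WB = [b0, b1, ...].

WB = [4, 3]

  0 | W B10 → L2 miss [D]
  1 | W B4 → L0 miss [D]
  2 | R B4 → L0 hit [D]
  3 | W B4 → L0 hit [D]
  4 | R B0 → L0 miss wb→B4 [-]
  5 | R B0 → L0 hit [-]
  6 | R B1 → L1 miss [-]
  7 | R B1 → L1 hit [-]
  8 | W B3 → L3 miss [D]
  9 | R B8 → L0 miss [-]
  10 | W B11 → L3 miss wb→B3 [D]
  11 | R B1 → L1 hit [-]
  12 | W B11 → L3 hit [D]
  13 | W B4 → L0 miss [D]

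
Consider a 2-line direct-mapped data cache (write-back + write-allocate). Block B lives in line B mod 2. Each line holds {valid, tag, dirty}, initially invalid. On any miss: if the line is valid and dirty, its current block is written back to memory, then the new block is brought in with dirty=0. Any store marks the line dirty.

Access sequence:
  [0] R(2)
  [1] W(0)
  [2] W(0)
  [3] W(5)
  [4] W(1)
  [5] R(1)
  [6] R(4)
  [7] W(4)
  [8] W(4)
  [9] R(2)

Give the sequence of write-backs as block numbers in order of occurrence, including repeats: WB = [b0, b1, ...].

0: R B2 → L0 miss [-]
1: W B0 → L0 miss [D]
2: W B0 → L0 hit [D]
3: W B5 → L1 miss [D]
4: W B1 → L1 miss wb→B5 [D]
5: R B1 → L1 hit [D]
6: R B4 → L0 miss wb→B0 [-]
7: W B4 → L0 hit [D]
8: W B4 → L0 hit [D]
9: R B2 → L0 miss wb→B4 [-]

WB = [5, 0, 4]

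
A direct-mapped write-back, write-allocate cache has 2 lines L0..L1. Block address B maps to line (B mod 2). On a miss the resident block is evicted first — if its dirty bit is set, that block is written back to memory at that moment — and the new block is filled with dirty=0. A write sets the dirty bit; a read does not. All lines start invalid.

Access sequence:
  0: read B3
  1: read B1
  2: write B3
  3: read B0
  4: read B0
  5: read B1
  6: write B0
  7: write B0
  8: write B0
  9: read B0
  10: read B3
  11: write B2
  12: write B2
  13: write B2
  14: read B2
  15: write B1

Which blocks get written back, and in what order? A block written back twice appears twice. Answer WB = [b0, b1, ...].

0: R B3 -> L1 miss  d=-]
1: R B1 -> L1 miss  d=-]
2: W B3 -> L1 miss  d=D]
3: R B0 -> L0 miss  d=-]
4: R B0 -> L0 hit  d=-]
5: R B1 -> L1 miss wb->B3  d=-]
6: W B0 -> L0 hit  d=D]
7: W B0 -> L0 hit  d=D]
8: W B0 -> L0 hit  d=D]
9: R B0 -> L0 hit  d=D]
10: R B3 -> L1 miss  d=-]
11: W B2 -> L0 miss wb->B0  d=D]
12: W B2 -> L0 hit  d=D]
13: W B2 -> L0 hit  d=D]
14: R B2 -> L0 hit  d=D]
15: W B1 -> L1 miss  d=D]

WB = [3, 0]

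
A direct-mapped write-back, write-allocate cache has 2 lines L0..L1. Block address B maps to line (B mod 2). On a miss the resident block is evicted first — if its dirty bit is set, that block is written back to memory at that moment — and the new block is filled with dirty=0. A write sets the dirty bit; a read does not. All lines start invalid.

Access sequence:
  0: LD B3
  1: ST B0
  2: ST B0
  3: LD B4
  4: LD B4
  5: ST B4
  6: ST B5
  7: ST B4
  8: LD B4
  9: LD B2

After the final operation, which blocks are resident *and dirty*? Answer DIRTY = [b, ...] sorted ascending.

DIRTY = [5]

0: R B3 → L1 miss [-]
1: W B0 → L0 miss [D]
2: W B0 → L0 hit [D]
3: R B4 → L0 miss wb→B0 [-]
4: R B4 → L0 hit [-]
5: W B4 → L0 hit [D]
6: W B5 → L1 miss [D]
7: W B4 → L0 hit [D]
8: R B4 → L0 hit [D]
9: R B2 → L0 miss wb→B4 [-]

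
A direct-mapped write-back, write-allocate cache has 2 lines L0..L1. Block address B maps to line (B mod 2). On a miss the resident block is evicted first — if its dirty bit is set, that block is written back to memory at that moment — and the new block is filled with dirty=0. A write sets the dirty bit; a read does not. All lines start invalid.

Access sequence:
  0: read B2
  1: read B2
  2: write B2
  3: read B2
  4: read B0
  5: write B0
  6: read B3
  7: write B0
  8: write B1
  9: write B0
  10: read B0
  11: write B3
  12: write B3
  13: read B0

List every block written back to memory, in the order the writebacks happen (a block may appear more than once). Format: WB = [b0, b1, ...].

  0 | R B2 → L0 miss [-]
  1 | R B2 → L0 hit [-]
  2 | W B2 → L0 hit [D]
  3 | R B2 → L0 hit [D]
  4 | R B0 → L0 miss wb→B2 [-]
  5 | W B0 → L0 hit [D]
  6 | R B3 → L1 miss [-]
  7 | W B0 → L0 hit [D]
  8 | W B1 → L1 miss [D]
  9 | W B0 → L0 hit [D]
  10 | R B0 → L0 hit [D]
  11 | W B3 → L1 miss wb→B1 [D]
  12 | W B3 → L1 hit [D]
  13 | R B0 → L0 hit [D]

WB = [2, 1]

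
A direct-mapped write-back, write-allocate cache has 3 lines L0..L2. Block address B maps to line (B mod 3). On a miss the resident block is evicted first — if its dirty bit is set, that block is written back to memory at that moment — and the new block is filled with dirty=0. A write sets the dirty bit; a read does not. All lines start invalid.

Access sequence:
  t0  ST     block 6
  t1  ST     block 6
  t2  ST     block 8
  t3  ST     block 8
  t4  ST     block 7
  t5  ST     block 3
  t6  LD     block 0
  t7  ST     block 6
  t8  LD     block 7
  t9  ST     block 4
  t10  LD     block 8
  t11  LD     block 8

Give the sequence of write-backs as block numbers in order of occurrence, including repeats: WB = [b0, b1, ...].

WB = [6, 3, 7]

0: W B6 -> L0 miss  d=D]
1: W B6 -> L0 hit  d=D]
2: W B8 -> L2 miss  d=D]
3: W B8 -> L2 hit  d=D]
4: W B7 -> L1 miss  d=D]
5: W B3 -> L0 miss wb->B6  d=D]
6: R B0 -> L0 miss wb->B3  d=-]
7: W B6 -> L0 miss  d=D]
8: R B7 -> L1 hit  d=D]
9: W B4 -> L1 miss wb->B7  d=D]
10: R B8 -> L2 hit  d=D]
11: R B8 -> L2 hit  d=D]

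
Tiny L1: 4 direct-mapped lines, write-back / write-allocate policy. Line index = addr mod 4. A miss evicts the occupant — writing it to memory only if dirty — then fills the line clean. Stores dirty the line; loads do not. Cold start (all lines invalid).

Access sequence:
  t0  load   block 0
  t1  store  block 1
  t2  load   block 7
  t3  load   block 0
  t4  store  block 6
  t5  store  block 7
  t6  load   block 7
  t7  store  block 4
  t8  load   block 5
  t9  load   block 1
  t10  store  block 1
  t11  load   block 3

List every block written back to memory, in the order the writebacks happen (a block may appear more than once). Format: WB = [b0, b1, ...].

  0 | R B0 → L0 miss [-]
  1 | W B1 → L1 miss [D]
  2 | R B7 → L3 miss [-]
  3 | R B0 → L0 hit [-]
  4 | W B6 → L2 miss [D]
  5 | W B7 → L3 hit [D]
  6 | R B7 → L3 hit [D]
  7 | W B4 → L0 miss [D]
  8 | R B5 → L1 miss wb→B1 [-]
  9 | R B1 → L1 miss [-]
  10 | W B1 → L1 hit [D]
  11 | R B3 → L3 miss wb→B7 [-]

WB = [1, 7]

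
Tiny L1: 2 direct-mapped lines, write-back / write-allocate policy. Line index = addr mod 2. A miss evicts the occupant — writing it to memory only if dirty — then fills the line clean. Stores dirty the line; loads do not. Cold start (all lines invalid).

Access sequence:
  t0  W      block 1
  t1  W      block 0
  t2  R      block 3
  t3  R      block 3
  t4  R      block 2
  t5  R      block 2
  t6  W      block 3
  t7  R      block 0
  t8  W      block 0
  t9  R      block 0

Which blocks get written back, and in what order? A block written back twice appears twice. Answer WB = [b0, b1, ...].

WB = [1, 0]

0: W B1 -> L1 miss  d=D]
1: W B0 -> L0 miss  d=D]
2: R B3 -> L1 miss wb->B1  d=-]
3: R B3 -> L1 hit  d=-]
4: R B2 -> L0 miss wb->B0  d=-]
5: R B2 -> L0 hit  d=-]
6: W B3 -> L1 hit  d=D]
7: R B0 -> L0 miss  d=-]
8: W B0 -> L0 hit  d=D]
9: R B0 -> L0 hit  d=D]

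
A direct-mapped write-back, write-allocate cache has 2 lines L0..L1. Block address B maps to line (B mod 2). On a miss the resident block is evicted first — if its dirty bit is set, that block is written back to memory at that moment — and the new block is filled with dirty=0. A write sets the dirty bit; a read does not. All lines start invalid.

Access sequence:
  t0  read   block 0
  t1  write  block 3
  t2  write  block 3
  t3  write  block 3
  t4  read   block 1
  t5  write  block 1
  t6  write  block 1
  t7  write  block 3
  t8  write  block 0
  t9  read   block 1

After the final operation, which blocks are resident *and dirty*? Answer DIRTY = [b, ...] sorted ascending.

DIRTY = [0]

  0 | R B0 → L0 miss [-]
  1 | W B3 → L1 miss [D]
  2 | W B3 → L1 hit [D]
  3 | W B3 → L1 hit [D]
  4 | R B1 → L1 miss wb→B3 [-]
  5 | W B1 → L1 hit [D]
  6 | W B1 → L1 hit [D]
  7 | W B3 → L1 miss wb→B1 [D]
  8 | W B0 → L0 hit [D]
  9 | R B1 → L1 miss wb→B3 [-]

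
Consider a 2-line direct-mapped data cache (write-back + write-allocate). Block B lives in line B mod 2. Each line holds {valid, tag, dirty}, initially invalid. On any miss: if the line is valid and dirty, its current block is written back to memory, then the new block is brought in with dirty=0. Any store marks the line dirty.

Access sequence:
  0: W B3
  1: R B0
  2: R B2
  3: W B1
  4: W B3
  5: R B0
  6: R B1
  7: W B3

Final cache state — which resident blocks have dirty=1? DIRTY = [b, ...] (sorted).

  0 | W B3 → L1 miss [D]
  1 | R B0 → L0 miss [-]
  2 | R B2 → L0 miss [-]
  3 | W B1 → L1 miss wb→B3 [D]
  4 | W B3 → L1 miss wb→B1 [D]
  5 | R B0 → L0 miss [-]
  6 | R B1 → L1 miss wb→B3 [-]
  7 | W B3 → L1 miss [D]

DIRTY = [3]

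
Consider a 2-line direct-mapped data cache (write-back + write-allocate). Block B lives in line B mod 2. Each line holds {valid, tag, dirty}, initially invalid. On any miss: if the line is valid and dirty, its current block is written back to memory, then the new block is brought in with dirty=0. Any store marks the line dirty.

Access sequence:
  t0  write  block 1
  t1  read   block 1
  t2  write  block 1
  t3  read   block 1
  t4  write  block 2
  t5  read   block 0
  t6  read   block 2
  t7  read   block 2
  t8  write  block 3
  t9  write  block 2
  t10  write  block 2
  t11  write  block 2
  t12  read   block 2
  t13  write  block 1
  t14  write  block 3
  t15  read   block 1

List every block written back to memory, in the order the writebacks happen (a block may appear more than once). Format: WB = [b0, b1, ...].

WB = [2, 1, 3, 1, 3]

0: W B1 -> L1 miss  d=D]
1: R B1 -> L1 hit  d=D]
2: W B1 -> L1 hit  d=D]
3: R B1 -> L1 hit  d=D]
4: W B2 -> L0 miss  d=D]
5: R B0 -> L0 miss wb->B2  d=-]
6: R B2 -> L0 miss  d=-]
7: R B2 -> L0 hit  d=-]
8: W B3 -> L1 miss wb->B1  d=D]
9: W B2 -> L0 hit  d=D]
10: W B2 -> L0 hit  d=D]
11: W B2 -> L0 hit  d=D]
12: R B2 -> L0 hit  d=D]
13: W B1 -> L1 miss wb->B3  d=D]
14: W B3 -> L1 miss wb->B1  d=D]
15: R B1 -> L1 miss wb->B3  d=-]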